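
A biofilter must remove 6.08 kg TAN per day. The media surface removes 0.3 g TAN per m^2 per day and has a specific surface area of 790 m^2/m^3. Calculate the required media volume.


A = 6.08*1000 / 0.3 = 20266.667 m^2
V = 20266.667 / 790 = 25.654

25.654 m^3


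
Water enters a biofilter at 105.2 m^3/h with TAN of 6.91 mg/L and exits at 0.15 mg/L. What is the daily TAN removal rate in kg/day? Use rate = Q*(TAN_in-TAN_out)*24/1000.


Concentration drop: TAN_in - TAN_out = 6.91 - 0.15 = 6.76 mg/L
Hourly TAN removed = Q * dTAN = 105.2 m^3/h * 6.76 mg/L = 711.152 g/h  (m^3/h * mg/L = g/h)
Daily TAN removed = 711.152 * 24 = 17067.648 g/day
Convert to kg/day: 17067.648 / 1000 = 17.067648 kg/day

17.067648 kg/day


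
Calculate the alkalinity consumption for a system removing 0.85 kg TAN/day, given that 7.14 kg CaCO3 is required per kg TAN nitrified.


Alkalinity factor: 7.14 kg CaCO3 consumed per kg TAN nitrified
alk = 0.85 kg TAN * 7.14 = 6.069 kg CaCO3/day

6.069 kg CaCO3/day


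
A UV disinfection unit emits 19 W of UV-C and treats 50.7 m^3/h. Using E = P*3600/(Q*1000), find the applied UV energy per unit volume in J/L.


Energy delivered per hour = 19 W * 3600 s = 68400 J/h
Volume treated per hour = 50.7 m^3/h * 1000 = 50700 L/h
dose = 68400 / 50700 = 1.34911 J/L

1.34911 J/L


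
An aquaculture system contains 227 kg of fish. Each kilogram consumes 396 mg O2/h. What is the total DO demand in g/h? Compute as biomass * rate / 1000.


Total O2 consumption (mg/h) = 227 kg * 396 mg/(kg*h) = 89892 mg/h
Convert to g/h: 89892 / 1000 = 89.892 g/h

89.892 g/h


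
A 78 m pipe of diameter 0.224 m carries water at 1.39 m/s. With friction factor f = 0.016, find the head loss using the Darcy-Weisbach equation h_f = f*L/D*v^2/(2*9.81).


v^2 = 1.39^2 = 1.9321 m^2/s^2
L/D = 78/0.224 = 348.21429
h_f = f*(L/D)*v^2/(2g) = 0.016 * 348.21429 * 1.9321 / 19.62 = 0.548652 m

0.548652 m


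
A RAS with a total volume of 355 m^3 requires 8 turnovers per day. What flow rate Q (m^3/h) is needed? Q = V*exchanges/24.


Daily recirculation volume = 355 m^3 * 8 = 2840 m^3/day
Flow rate Q = daily volume / 24 h = 2840 / 24 = 118.333 m^3/h

118.333 m^3/h


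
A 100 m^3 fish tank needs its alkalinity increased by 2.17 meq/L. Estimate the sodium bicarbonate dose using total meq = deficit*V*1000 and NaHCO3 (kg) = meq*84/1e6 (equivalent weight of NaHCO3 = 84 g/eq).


Tank volume in L = 100 m^3 * 1000 = 100000 L
Total meq required = 2.17 meq/L * 100000 L = 217000 meq
NaHCO3 mass = 217000 meq * 84 mg/meq / 1e6 = 18.228 kg

18.228 kg


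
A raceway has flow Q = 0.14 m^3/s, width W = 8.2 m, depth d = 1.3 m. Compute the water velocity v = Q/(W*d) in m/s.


Cross-sectional area = W * d = 8.2 * 1.3 = 10.66 m^2
Velocity = Q / A = 0.14 / 10.66 = 0.0131332 m/s

0.0131332 m/s


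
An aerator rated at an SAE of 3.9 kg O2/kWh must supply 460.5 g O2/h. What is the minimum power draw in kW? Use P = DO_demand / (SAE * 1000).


SAE in g O2/kWh = 3.9 * 1000 = 3900 g/kWh
P = DO_demand / SAE_g = 460.5 / 3900 = 0.118077 kW

0.118077 kW


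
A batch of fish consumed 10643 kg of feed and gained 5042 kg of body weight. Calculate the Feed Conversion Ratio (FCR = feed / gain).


FCR = feed consumed / weight gained
FCR = 10643 kg / 5042 kg = 2.11087

2.11087


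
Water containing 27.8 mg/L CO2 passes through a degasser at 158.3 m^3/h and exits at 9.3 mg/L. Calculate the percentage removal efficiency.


CO2_out / CO2_in = 9.3 / 27.8 = 0.33453237
Fraction remaining = 0.33453237
efficiency = (1 - 0.33453237) * 100 = 66.5468 %

66.5468 %


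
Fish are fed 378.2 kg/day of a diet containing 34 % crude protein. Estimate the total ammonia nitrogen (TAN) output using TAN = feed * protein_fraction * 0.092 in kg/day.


Protein in feed = 378.2 * 34/100 = 128.588 kg/day
TAN = protein * 0.092 = 128.588 * 0.092 = 11.830096 kg/day

11.830096 kg/day


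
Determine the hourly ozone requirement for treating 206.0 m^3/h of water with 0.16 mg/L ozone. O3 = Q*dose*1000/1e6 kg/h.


O3 demand (mg/h) = Q * dose * 1000 = 206.0 * 0.16 * 1000 = 32960 mg/h
Convert mg to kg: 32960 / 1e6 = 0.03296 kg/h

0.03296 kg/h


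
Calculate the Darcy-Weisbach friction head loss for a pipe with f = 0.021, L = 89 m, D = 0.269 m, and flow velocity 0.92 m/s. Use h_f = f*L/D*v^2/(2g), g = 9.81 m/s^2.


v^2 = 0.92^2 = 0.8464 m^2/s^2
L/D = 89/0.269 = 330.85502
h_f = f*(L/D)*v^2/(2g) = 0.021 * 330.85502 * 0.8464 / 19.62 = 0.299732 m

0.299732 m


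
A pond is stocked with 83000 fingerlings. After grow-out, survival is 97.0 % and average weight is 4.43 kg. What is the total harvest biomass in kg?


Survivors = 83000 * 97.0/100 = 80510 fish
Harvest biomass = survivors * W_f = 80510 * 4.43 = 356659.3 kg

356659.3 kg


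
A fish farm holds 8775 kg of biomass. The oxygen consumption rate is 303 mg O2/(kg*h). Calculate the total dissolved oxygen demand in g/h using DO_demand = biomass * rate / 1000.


Total O2 consumption (mg/h) = 8775 kg * 303 mg/(kg*h) = 2658825 mg/h
Convert to g/h: 2658825 / 1000 = 2658.825 g/h

2658.825 g/h


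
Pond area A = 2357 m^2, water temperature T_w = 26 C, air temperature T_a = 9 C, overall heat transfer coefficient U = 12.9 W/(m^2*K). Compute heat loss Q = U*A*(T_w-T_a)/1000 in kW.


Temperature difference dT = 26 - 9 = 17 K
Heat loss (W) = U * A * dT = 12.9 * 2357 * 17 = 516890.1 W
Convert to kW: 516890.1 / 1000 = 516.8901 kW

516.8901 kW


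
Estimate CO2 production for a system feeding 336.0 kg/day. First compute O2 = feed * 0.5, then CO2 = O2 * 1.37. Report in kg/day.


O2 = 336.0 * 0.5 = 168
CO2 = 168 * 1.37 = 230.16

230.16 kg/day


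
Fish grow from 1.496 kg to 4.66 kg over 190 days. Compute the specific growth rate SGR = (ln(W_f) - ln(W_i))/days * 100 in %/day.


ln(W_f) = ln(4.66) = 1.5390154
ln(W_i) = ln(1.496) = 0.40279488
ln(W_f) - ln(W_i) = 1.5390154 - 0.40279488 = 1.1362205
SGR = 1.1362205 / 190 * 100 = 0.598011 %/day

0.598011 %/day


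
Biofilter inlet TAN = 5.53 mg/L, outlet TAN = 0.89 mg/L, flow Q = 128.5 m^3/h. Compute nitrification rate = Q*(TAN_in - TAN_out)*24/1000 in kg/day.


Concentration drop: TAN_in - TAN_out = 5.53 - 0.89 = 4.64 mg/L
Hourly TAN removed = Q * dTAN = 128.5 m^3/h * 4.64 mg/L = 596.24 g/h  (m^3/h * mg/L = g/h)
Daily TAN removed = 596.24 * 24 = 14309.76 g/day
Convert to kg/day: 14309.76 / 1000 = 14.30976 kg/day

14.30976 kg/day


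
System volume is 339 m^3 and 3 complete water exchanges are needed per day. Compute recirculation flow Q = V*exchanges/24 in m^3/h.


Daily recirculation volume = 339 m^3 * 3 = 1017 m^3/day
Flow rate Q = daily volume / 24 h = 1017 / 24 = 42.375 m^3/h

42.375 m^3/h


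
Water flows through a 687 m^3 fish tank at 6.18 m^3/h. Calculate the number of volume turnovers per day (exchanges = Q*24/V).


Daily flow volume = 6.18 m^3/h * 24 h = 148.32 m^3/day
Exchanges = daily flow / tank volume = 148.32 / 687 = 0.215895 exchanges/day

0.215895 exchanges/day


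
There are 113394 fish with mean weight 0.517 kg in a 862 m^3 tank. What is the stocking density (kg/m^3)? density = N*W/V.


Total biomass = 113394 fish * 0.517 kg = 58624.698 kg
Density = total biomass / volume = 58624.698 / 862 = 68.0101 kg/m^3

68.0101 kg/m^3


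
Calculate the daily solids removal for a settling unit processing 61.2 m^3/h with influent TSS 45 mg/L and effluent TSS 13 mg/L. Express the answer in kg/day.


Concentration drop: TSS_in - TSS_out = 45 - 13 = 32 mg/L
Hourly solids removed = Q * dTSS = 61.2 m^3/h * 32 mg/L = 1958.4 g/h  (m^3/h * mg/L = g/h)
Daily solids removed = 1958.4 * 24 = 47001.6 g/day
Convert g to kg: 47001.6 / 1000 = 47.0016 kg/day

47.0016 kg/day


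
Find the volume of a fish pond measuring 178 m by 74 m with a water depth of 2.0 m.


Base area = L * W = 178 * 74 = 13172 m^2
Volume = area * depth = 13172 * 2.0 = 26344 m^3

26344 m^3


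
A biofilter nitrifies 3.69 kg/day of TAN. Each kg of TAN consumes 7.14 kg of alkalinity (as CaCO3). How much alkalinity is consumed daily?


Alkalinity factor: 7.14 kg CaCO3 consumed per kg TAN nitrified
alk = 3.69 kg TAN * 7.14 = 26.3466 kg CaCO3/day

26.3466 kg CaCO3/day


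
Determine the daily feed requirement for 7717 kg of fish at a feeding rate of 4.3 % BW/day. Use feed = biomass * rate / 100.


Feeding rate fraction = 4.3% / 100 = 0.043
Daily feed = 7717 kg * 0.043 = 331.831 kg/day

331.831 kg/day


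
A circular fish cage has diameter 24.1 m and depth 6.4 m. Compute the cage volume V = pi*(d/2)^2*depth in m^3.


r = d/2 = 24.1/2 = 12.05 m
Base area = pi*r^2 = pi*12.05^2 = 456.16711 m^2
Volume = 456.16711 * 6.4 = 2919.47 m^3

2919.47 m^3


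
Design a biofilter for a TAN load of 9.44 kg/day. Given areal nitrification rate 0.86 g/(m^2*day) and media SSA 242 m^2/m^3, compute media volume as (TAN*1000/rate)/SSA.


A = 9.44*1000 / 0.86 = 10976.744 m^2
V = 10976.744 / 242 = 45.3584

45.3584 m^3


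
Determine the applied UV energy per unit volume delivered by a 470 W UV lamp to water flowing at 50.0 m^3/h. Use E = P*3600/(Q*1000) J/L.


Energy delivered per hour = 470 W * 3600 s = 1692000 J/h
Volume treated per hour = 50.0 m^3/h * 1000 = 50000 L/h
dose = 1692000 / 50000 = 33.84 J/L

33.84 J/L


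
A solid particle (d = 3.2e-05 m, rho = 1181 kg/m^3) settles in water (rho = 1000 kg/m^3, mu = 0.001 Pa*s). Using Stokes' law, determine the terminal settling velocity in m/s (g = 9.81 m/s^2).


Density difference: rho_p - rho_f = 1181 - 1000 = 181 kg/m^3
d^2 = (3.2e-05)^2 = 1.024e-09 m^2
Numerator = (rho_p - rho_f) * g * d^2 = 181 * 9.81 * 1.024e-09 = 1.8182246e-06
Denominator = 18 * mu = 18 * 0.001 = 0.018
v_s = 1.8182246e-06 / 0.018 = 1.01012e-04 m/s
Check: Re = rho_f * v_s * d / mu = 1000 * 1.01012e-04 * 3.2e-05 / 0.001 = 0.00323 < 1, so Stokes' law applies.

1.01012e-04 m/s


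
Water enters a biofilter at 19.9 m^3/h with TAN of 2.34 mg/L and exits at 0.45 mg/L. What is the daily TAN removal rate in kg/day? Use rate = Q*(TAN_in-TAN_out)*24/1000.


Concentration drop: TAN_in - TAN_out = 2.34 - 0.45 = 1.89 mg/L
Hourly TAN removed = Q * dTAN = 19.9 m^3/h * 1.89 mg/L = 37.611 g/h  (m^3/h * mg/L = g/h)
Daily TAN removed = 37.611 * 24 = 902.664 g/day
Convert to kg/day: 902.664 / 1000 = 0.902664 kg/day

0.902664 kg/day


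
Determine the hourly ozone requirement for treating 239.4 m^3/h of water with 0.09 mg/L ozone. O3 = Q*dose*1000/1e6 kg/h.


O3 demand (mg/h) = Q * dose * 1000 = 239.4 * 0.09 * 1000 = 21546 mg/h
Convert mg to kg: 21546 / 1e6 = 0.021546 kg/h

0.021546 kg/h


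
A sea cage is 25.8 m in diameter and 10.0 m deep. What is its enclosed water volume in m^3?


r = d/2 = 25.8/2 = 12.9 m
Base area = pi*r^2 = pi*12.9^2 = 522.79243 m^2
Volume = 522.79243 * 10.0 = 5227.92 m^3

5227.92 m^3


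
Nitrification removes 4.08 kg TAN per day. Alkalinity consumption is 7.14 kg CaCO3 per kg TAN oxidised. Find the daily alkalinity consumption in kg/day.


Alkalinity factor: 7.14 kg CaCO3 consumed per kg TAN nitrified
alk = 4.08 kg TAN * 7.14 = 29.1312 kg CaCO3/day

29.1312 kg CaCO3/day


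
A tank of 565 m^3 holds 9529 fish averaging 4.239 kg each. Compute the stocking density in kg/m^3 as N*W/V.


Total biomass = 9529 fish * 4.239 kg = 40393.431 kg
Density = total biomass / volume = 40393.431 / 565 = 71.4928 kg/m^3

71.4928 kg/m^3


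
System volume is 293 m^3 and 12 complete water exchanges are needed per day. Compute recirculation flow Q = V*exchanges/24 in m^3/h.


Daily recirculation volume = 293 m^3 * 12 = 3516 m^3/day
Flow rate Q = daily volume / 24 h = 3516 / 24 = 146.5 m^3/h

146.5 m^3/h


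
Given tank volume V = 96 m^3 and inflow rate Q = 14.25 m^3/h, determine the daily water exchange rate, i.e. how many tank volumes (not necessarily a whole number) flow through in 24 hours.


Daily flow volume = 14.25 m^3/h * 24 h = 342 m^3/day
Exchanges = daily flow / tank volume = 342 / 96 = 3.5625 exchanges/day

3.5625 exchanges/day


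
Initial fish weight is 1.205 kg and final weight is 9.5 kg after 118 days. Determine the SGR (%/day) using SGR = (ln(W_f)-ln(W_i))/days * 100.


ln(W_f) = ln(9.5) = 2.2512918
ln(W_i) = ln(1.205) = 0.18647957
ln(W_f) - ln(W_i) = 2.2512918 - 0.18647957 = 2.0648122
SGR = 2.0648122 / 118 * 100 = 1.74984 %/day

1.74984 %/day


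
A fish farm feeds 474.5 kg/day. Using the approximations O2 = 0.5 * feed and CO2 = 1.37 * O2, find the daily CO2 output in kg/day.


O2 = 474.5 * 0.5 = 237.25
CO2 = 237.25 * 1.37 = 325.0325

325.0325 kg/day


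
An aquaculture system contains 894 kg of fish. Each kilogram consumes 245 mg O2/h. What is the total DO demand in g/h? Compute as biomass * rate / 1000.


Total O2 consumption (mg/h) = 894 kg * 245 mg/(kg*h) = 219030 mg/h
Convert to g/h: 219030 / 1000 = 219.03 g/h

219.03 g/h


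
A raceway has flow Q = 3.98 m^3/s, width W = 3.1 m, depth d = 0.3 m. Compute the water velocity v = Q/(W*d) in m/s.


Cross-sectional area = W * d = 3.1 * 0.3 = 0.93 m^2
Velocity = Q / A = 3.98 / 0.93 = 4.27957 m/s

4.27957 m/s


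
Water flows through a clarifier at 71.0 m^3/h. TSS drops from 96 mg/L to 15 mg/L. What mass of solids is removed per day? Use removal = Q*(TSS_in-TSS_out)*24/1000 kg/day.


Concentration drop: TSS_in - TSS_out = 96 - 15 = 81 mg/L
Hourly solids removed = Q * dTSS = 71.0 m^3/h * 81 mg/L = 5751 g/h  (m^3/h * mg/L = g/h)
Daily solids removed = 5751 * 24 = 138024 g/day
Convert g to kg: 138024 / 1000 = 138.024 kg/day

138.024 kg/day


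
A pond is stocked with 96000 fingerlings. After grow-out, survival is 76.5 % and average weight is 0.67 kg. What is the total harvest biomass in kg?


Survivors = 96000 * 76.5/100 = 73440 fish
Harvest biomass = survivors * W_f = 73440 * 0.67 = 49204.8 kg

49204.8 kg


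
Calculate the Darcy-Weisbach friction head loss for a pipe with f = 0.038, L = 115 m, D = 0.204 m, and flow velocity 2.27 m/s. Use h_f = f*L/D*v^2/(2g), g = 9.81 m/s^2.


v^2 = 2.27^2 = 5.1529 m^2/s^2
L/D = 115/0.204 = 563.72549
h_f = f*(L/D)*v^2/(2g) = 0.038 * 563.72549 * 5.1529 / 19.62 = 5.62606 m

5.62606 m


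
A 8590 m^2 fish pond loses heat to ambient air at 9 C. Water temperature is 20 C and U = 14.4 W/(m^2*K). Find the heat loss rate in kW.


Temperature difference dT = 20 - 9 = 11 K
Heat loss (W) = U * A * dT = 14.4 * 8590 * 11 = 1360656 W
Convert to kW: 1360656 / 1000 = 1360.656 kW

1360.656 kW


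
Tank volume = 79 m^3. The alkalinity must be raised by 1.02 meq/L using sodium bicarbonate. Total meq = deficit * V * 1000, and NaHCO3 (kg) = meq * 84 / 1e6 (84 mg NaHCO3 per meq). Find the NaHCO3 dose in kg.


Tank volume in L = 79 m^3 * 1000 = 79000 L
Total meq required = 1.02 meq/L * 79000 L = 80580 meq
NaHCO3 mass = 80580 meq * 84 mg/meq / 1e6 = 6.76872 kg

6.76872 kg


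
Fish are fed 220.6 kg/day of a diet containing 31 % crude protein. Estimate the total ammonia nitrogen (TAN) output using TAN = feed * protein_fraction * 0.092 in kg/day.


Protein in feed = 220.6 * 31/100 = 68.386 kg/day
TAN = protein * 0.092 = 68.386 * 0.092 = 6.291512 kg/day

6.291512 kg/day


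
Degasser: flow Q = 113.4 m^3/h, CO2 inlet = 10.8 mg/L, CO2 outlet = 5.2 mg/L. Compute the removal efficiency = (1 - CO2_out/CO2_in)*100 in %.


CO2_out / CO2_in = 5.2 / 10.8 = 0.48148148
Fraction remaining = 0.48148148
efficiency = (1 - 0.48148148) * 100 = 51.8519 %

51.8519 %


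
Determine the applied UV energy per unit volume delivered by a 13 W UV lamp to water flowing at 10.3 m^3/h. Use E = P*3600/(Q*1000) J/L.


Energy delivered per hour = 13 W * 3600 s = 46800 J/h
Volume treated per hour = 10.3 m^3/h * 1000 = 10300 L/h
dose = 46800 / 10300 = 4.54369 J/L

4.54369 J/L


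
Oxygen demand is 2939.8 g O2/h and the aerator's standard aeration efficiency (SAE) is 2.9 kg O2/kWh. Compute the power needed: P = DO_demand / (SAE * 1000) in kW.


SAE in g O2/kWh = 2.9 * 1000 = 2900 g/kWh
P = DO_demand / SAE_g = 2939.8 / 2900 = 1.01372 kW

1.01372 kW


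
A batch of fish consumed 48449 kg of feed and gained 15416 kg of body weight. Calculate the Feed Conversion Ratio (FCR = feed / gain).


FCR = feed consumed / weight gained
FCR = 48449 kg / 15416 kg = 3.14277

3.14277


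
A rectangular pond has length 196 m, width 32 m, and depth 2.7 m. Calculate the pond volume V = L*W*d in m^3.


Base area = L * W = 196 * 32 = 6272 m^2
Volume = area * depth = 6272 * 2.7 = 16934.4 m^3

16934.4 m^3


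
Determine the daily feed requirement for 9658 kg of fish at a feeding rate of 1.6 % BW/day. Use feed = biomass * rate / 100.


Feeding rate fraction = 1.6% / 100 = 0.016
Daily feed = 9658 kg * 0.016 = 154.528 kg/day

154.528 kg/day


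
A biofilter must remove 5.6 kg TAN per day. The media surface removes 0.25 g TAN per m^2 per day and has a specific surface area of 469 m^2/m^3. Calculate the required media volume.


A = 5.6*1000 / 0.25 = 22400 m^2
V = 22400 / 469 = 47.7612

47.7612 m^3


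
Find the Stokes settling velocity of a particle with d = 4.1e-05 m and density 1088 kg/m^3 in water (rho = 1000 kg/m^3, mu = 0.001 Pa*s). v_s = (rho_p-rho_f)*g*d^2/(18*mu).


Density difference: rho_p - rho_f = 1088 - 1000 = 88 kg/m^3
d^2 = (4.1e-05)^2 = 1.681e-09 m^2
Numerator = (rho_p - rho_f) * g * d^2 = 88 * 9.81 * 1.681e-09 = 1.4511737e-06
Denominator = 18 * mu = 18 * 0.001 = 0.018
v_s = 1.4511737e-06 / 0.018 = 8.06208e-05 m/s
Check: Re = rho_f * v_s * d / mu = 1000 * 8.06208e-05 * 4.1e-05 / 0.001 = 0.00331 < 1, so Stokes' law applies.

8.06208e-05 m/s


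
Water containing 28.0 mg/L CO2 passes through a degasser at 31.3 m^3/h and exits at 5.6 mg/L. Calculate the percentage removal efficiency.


CO2_out / CO2_in = 5.6 / 28.0 = 0.2
Fraction remaining = 0.2
efficiency = (1 - 0.2) * 100 = 80 %

80 %


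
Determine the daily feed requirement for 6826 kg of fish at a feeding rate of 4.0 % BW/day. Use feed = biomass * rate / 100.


Feeding rate fraction = 4.0% / 100 = 0.04
Daily feed = 6826 kg * 0.04 = 273.04 kg/day

273.04 kg/day


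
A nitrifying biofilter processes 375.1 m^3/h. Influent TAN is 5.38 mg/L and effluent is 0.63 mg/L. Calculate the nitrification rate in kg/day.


Concentration drop: TAN_in - TAN_out = 5.38 - 0.63 = 4.75 mg/L
Hourly TAN removed = Q * dTAN = 375.1 m^3/h * 4.75 mg/L = 1781.725 g/h  (m^3/h * mg/L = g/h)
Daily TAN removed = 1781.725 * 24 = 42761.4 g/day
Convert to kg/day: 42761.4 / 1000 = 42.7614 kg/day

42.7614 kg/day


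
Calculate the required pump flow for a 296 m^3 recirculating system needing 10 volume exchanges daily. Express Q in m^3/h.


Daily recirculation volume = 296 m^3 * 10 = 2960 m^3/day
Flow rate Q = daily volume / 24 h = 2960 / 24 = 123.333 m^3/h

123.333 m^3/h


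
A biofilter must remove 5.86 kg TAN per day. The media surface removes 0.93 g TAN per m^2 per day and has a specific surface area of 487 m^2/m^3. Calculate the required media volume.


A = 5.86*1000 / 0.93 = 6301.0753 m^2
V = 6301.0753 / 487 = 12.9386

12.9386 m^3


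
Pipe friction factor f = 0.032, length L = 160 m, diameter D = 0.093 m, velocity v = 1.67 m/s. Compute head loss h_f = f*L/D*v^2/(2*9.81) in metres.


v^2 = 1.67^2 = 2.7889 m^2/s^2
L/D = 160/0.093 = 1720.4301
h_f = f*(L/D)*v^2/(2g) = 0.032 * 1720.4301 * 2.7889 / 19.62 = 7.82566 m

7.82566 m


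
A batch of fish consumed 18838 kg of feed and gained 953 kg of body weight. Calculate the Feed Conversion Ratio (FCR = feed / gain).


FCR = feed consumed / weight gained
FCR = 18838 kg / 953 kg = 19.7671

19.7671


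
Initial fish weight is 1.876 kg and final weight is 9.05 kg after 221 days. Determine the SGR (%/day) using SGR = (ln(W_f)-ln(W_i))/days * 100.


ln(W_f) = ln(9.05) = 2.2027648
ln(W_i) = ln(1.876) = 0.62914185
ln(W_f) - ln(W_i) = 2.2027648 - 0.62914185 = 1.573623
SGR = 1.573623 / 221 * 100 = 0.712047 %/day

0.712047 %/day


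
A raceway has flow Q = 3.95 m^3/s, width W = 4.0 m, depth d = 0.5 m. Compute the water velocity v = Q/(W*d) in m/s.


Cross-sectional area = W * d = 4.0 * 0.5 = 2 m^2
Velocity = Q / A = 3.95 / 2 = 1.975 m/s

1.975 m/s


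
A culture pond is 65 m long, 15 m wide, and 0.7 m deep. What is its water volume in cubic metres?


Base area = L * W = 65 * 15 = 975 m^2
Volume = area * depth = 975 * 0.7 = 682.5 m^3

682.5 m^3


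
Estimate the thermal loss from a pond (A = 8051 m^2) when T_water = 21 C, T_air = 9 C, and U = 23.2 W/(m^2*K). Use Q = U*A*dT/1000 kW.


Temperature difference dT = 21 - 9 = 12 K
Heat loss (W) = U * A * dT = 23.2 * 8051 * 12 = 2241398.4 W
Convert to kW: 2241398.4 / 1000 = 2241.3984 kW

2241.3984 kW


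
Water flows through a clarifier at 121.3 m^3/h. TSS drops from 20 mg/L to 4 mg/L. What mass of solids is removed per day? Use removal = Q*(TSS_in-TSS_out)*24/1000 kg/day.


Concentration drop: TSS_in - TSS_out = 20 - 4 = 16 mg/L
Hourly solids removed = Q * dTSS = 121.3 m^3/h * 16 mg/L = 1940.8 g/h  (m^3/h * mg/L = g/h)
Daily solids removed = 1940.8 * 24 = 46579.2 g/day
Convert g to kg: 46579.2 / 1000 = 46.5792 kg/day

46.5792 kg/day


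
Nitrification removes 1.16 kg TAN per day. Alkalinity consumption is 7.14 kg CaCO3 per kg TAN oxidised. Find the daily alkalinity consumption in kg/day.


Alkalinity factor: 7.14 kg CaCO3 consumed per kg TAN nitrified
alk = 1.16 kg TAN * 7.14 = 8.2824 kg CaCO3/day

8.2824 kg CaCO3/day


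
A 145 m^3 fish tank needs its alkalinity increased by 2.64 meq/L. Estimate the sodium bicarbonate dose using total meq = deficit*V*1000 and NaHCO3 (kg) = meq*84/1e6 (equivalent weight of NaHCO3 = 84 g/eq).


Tank volume in L = 145 m^3 * 1000 = 145000 L
Total meq required = 2.64 meq/L * 145000 L = 382800 meq
NaHCO3 mass = 382800 meq * 84 mg/meq / 1e6 = 32.1552 kg

32.1552 kg


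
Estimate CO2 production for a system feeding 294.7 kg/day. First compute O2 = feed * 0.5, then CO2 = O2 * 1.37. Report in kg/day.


O2 = 294.7 * 0.5 = 147.35
CO2 = 147.35 * 1.37 = 201.8695

201.8695 kg/day


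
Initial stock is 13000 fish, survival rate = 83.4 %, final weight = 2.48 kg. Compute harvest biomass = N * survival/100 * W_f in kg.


Survivors = 13000 * 83.4/100 = 10842 fish
Harvest biomass = survivors * W_f = 10842 * 2.48 = 26888.16 kg

26888.16 kg


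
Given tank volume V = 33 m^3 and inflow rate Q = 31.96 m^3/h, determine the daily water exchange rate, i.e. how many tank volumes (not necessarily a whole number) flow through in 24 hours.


Daily flow volume = 31.96 m^3/h * 24 h = 767.04 m^3/day
Exchanges = daily flow / tank volume = 767.04 / 33 = 23.2436 exchanges/day

23.2436 exchanges/day


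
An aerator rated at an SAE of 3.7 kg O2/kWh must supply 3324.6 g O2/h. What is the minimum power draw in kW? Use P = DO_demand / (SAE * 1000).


SAE in g O2/kWh = 3.7 * 1000 = 3700 g/kWh
P = DO_demand / SAE_g = 3324.6 / 3700 = 0.898541 kW

0.898541 kW


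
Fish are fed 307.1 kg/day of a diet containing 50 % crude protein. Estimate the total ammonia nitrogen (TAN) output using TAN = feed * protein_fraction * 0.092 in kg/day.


Protein in feed = 307.1 * 50/100 = 153.55 kg/day
TAN = protein * 0.092 = 153.55 * 0.092 = 14.1266 kg/day

14.1266 kg/day


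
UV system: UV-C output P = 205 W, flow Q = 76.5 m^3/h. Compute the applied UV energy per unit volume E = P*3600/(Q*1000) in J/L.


Energy delivered per hour = 205 W * 3600 s = 738000 J/h
Volume treated per hour = 76.5 m^3/h * 1000 = 76500 L/h
dose = 738000 / 76500 = 9.64706 J/L

9.64706 J/L


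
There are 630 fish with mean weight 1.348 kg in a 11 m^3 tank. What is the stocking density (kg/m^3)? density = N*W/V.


Total biomass = 630 fish * 1.348 kg = 849.24 kg
Density = total biomass / volume = 849.24 / 11 = 77.2036 kg/m^3

77.2036 kg/m^3


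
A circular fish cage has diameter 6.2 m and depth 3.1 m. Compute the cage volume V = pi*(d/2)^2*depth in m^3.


r = d/2 = 6.2/2 = 3.1 m
Base area = pi*r^2 = pi*3.1^2 = 30.190705 m^2
Volume = 30.190705 * 3.1 = 93.5912 m^3

93.5912 m^3


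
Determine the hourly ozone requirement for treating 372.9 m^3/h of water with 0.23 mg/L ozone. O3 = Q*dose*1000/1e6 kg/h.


O3 demand (mg/h) = Q * dose * 1000 = 372.9 * 0.23 * 1000 = 85767 mg/h
Convert mg to kg: 85767 / 1e6 = 0.085767 kg/h

0.085767 kg/h


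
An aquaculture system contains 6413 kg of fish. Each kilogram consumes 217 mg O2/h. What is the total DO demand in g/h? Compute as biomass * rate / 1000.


Total O2 consumption (mg/h) = 6413 kg * 217 mg/(kg*h) = 1391621 mg/h
Convert to g/h: 1391621 / 1000 = 1391.621 g/h

1391.621 g/h


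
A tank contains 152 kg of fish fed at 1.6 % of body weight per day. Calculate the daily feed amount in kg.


Feeding rate fraction = 1.6% / 100 = 0.016
Daily feed = 152 kg * 0.016 = 2.432 kg/day

2.432 kg/day


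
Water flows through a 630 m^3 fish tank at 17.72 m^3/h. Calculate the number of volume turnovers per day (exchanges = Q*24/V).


Daily flow volume = 17.72 m^3/h * 24 h = 425.28 m^3/day
Exchanges = daily flow / tank volume = 425.28 / 630 = 0.675048 exchanges/day

0.675048 exchanges/day


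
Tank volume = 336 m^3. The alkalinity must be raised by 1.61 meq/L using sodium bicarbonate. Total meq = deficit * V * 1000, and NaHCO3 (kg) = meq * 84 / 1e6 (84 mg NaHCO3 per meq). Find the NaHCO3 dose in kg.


Tank volume in L = 336 m^3 * 1000 = 336000 L
Total meq required = 1.61 meq/L * 336000 L = 540960 meq
NaHCO3 mass = 540960 meq * 84 mg/meq / 1e6 = 45.4406 kg

45.4406 kg


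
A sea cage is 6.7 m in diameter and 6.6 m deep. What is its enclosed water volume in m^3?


r = d/2 = 6.7/2 = 3.35 m
Base area = pi*r^2 = pi*3.35^2 = 35.256524 m^2
Volume = 35.256524 * 6.6 = 232.693 m^3

232.693 m^3


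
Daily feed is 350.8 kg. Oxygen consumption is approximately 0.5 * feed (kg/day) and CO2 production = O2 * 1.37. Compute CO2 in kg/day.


O2 = 350.8 * 0.5 = 175.4
CO2 = 175.4 * 1.37 = 240.298

240.298 kg/day


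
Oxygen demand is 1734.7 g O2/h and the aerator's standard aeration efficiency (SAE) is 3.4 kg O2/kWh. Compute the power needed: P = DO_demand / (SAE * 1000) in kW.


SAE in g O2/kWh = 3.4 * 1000 = 3400 g/kWh
P = DO_demand / SAE_g = 1734.7 / 3400 = 0.510206 kW

0.510206 kW


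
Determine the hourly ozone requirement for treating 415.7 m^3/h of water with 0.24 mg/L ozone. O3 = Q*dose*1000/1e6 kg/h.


O3 demand (mg/h) = Q * dose * 1000 = 415.7 * 0.24 * 1000 = 99768 mg/h
Convert mg to kg: 99768 / 1e6 = 0.099768 kg/h

0.099768 kg/h


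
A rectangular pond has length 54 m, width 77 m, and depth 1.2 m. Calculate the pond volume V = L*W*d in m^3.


Base area = L * W = 54 * 77 = 4158 m^2
Volume = area * depth = 4158 * 1.2 = 4989.6 m^3

4989.6 m^3


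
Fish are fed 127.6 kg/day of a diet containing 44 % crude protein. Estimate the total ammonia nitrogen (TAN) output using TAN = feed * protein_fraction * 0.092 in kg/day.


Protein in feed = 127.6 * 44/100 = 56.144 kg/day
TAN = protein * 0.092 = 56.144 * 0.092 = 5.165248 kg/day

5.165248 kg/day


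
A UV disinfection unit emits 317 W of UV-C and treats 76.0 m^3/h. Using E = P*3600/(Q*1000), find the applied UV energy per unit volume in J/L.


Energy delivered per hour = 317 W * 3600 s = 1141200 J/h
Volume treated per hour = 76.0 m^3/h * 1000 = 76000 L/h
dose = 1141200 / 76000 = 15.0158 J/L

15.0158 J/L


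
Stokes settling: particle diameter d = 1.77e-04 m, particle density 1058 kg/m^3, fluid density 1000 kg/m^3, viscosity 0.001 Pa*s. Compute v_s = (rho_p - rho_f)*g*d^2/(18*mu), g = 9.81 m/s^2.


Density difference: rho_p - rho_f = 1058 - 1000 = 58 kg/m^3
d^2 = (1.77e-04)^2 = 3.1329e-08 m^2
Numerator = (rho_p - rho_f) * g * d^2 = 58 * 9.81 * 3.1329e-08 = 1.7825574e-05
Denominator = 18 * mu = 18 * 0.001 = 0.018
v_s = 1.7825574e-05 / 0.018 = 9.9031e-04 m/s
Check: Re = rho_f * v_s * d / mu = 1000 * 9.9031e-04 * 1.77e-04 / 0.001 = 0.175 < 1, so Stokes' law applies.

9.9031e-04 m/s


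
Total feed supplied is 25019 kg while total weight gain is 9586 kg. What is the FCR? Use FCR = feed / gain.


FCR = feed consumed / weight gained
FCR = 25019 kg / 9586 kg = 2.60995

2.60995


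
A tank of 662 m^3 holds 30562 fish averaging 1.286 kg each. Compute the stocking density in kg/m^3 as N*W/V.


Total biomass = 30562 fish * 1.286 kg = 39302.732 kg
Density = total biomass / volume = 39302.732 / 662 = 59.3697 kg/m^3

59.3697 kg/m^3


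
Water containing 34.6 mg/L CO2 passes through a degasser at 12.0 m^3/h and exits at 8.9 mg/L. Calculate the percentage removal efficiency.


CO2_out / CO2_in = 8.9 / 34.6 = 0.25722543
Fraction remaining = 0.25722543
efficiency = (1 - 0.25722543) * 100 = 74.2775 %

74.2775 %


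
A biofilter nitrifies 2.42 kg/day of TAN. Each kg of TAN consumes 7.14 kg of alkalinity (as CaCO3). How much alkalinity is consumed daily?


Alkalinity factor: 7.14 kg CaCO3 consumed per kg TAN nitrified
alk = 2.42 kg TAN * 7.14 = 17.2788 kg CaCO3/day

17.2788 kg CaCO3/day


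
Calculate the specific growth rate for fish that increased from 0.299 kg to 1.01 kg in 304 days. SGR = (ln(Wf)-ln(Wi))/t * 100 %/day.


ln(W_f) = ln(1.01) = 0.0099503309
ln(W_i) = ln(0.299) = -1.2073117
ln(W_f) - ln(W_i) = 0.0099503309 - -1.2073117 = 1.217262
SGR = 1.217262 / 304 * 100 = 0.400415 %/day

0.400415 %/day


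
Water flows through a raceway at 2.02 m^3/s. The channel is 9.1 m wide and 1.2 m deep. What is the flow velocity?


Cross-sectional area = W * d = 9.1 * 1.2 = 10.92 m^2
Velocity = Q / A = 2.02 / 10.92 = 0.184982 m/s

0.184982 m/s


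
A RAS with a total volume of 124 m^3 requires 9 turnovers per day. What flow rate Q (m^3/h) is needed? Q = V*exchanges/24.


Daily recirculation volume = 124 m^3 * 9 = 1116 m^3/day
Flow rate Q = daily volume / 24 h = 1116 / 24 = 46.5 m^3/h

46.5 m^3/h


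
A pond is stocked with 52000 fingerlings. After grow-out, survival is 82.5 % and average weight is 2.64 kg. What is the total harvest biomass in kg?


Survivors = 52000 * 82.5/100 = 42900 fish
Harvest biomass = survivors * W_f = 42900 * 2.64 = 113256 kg

113256 kg


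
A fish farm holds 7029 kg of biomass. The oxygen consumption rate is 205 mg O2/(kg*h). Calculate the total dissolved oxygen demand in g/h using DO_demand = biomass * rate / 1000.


Total O2 consumption (mg/h) = 7029 kg * 205 mg/(kg*h) = 1440945 mg/h
Convert to g/h: 1440945 / 1000 = 1440.945 g/h

1440.945 g/h


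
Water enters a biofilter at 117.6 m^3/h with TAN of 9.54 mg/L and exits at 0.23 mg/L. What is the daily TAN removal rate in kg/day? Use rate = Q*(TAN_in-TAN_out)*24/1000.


Concentration drop: TAN_in - TAN_out = 9.54 - 0.23 = 9.31 mg/L
Hourly TAN removed = Q * dTAN = 117.6 m^3/h * 9.31 mg/L = 1094.856 g/h  (m^3/h * mg/L = g/h)
Daily TAN removed = 1094.856 * 24 = 26276.544 g/day
Convert to kg/day: 26276.544 / 1000 = 26.276544 kg/day

26.276544 kg/day


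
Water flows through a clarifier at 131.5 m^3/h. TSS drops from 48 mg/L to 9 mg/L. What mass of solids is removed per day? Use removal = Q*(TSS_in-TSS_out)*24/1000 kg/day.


Concentration drop: TSS_in - TSS_out = 48 - 9 = 39 mg/L
Hourly solids removed = Q * dTSS = 131.5 m^3/h * 39 mg/L = 5128.5 g/h  (m^3/h * mg/L = g/h)
Daily solids removed = 5128.5 * 24 = 123084 g/day
Convert g to kg: 123084 / 1000 = 123.084 kg/day

123.084 kg/day


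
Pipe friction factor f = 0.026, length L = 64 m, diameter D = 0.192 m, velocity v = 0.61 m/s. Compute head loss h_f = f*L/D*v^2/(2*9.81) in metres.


v^2 = 0.61^2 = 0.3721 m^2/s^2
L/D = 64/0.192 = 333.33333
h_f = f*(L/D)*v^2/(2g) = 0.026 * 333.33333 * 0.3721 / 19.62 = 0.164366 m

0.164366 m


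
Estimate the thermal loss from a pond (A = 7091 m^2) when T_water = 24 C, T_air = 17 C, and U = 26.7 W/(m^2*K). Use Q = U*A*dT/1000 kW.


Temperature difference dT = 24 - 17 = 7 K
Heat loss (W) = U * A * dT = 26.7 * 7091 * 7 = 1325307.9 W
Convert to kW: 1325307.9 / 1000 = 1325.3079 kW

1325.3079 kW


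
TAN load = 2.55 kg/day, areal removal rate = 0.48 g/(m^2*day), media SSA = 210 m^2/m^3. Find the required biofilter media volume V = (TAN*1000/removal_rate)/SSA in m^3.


A = 2.55*1000 / 0.48 = 5312.5 m^2
V = 5312.5 / 210 = 25.2976

25.2976 m^3


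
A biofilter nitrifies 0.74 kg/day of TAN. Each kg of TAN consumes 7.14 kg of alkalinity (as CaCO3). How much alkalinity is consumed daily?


Alkalinity factor: 7.14 kg CaCO3 consumed per kg TAN nitrified
alk = 0.74 kg TAN * 7.14 = 5.2836 kg CaCO3/day

5.2836 kg CaCO3/day


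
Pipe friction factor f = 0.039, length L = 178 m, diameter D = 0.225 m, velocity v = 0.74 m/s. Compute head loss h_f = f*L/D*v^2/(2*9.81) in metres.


v^2 = 0.74^2 = 0.5476 m^2/s^2
L/D = 178/0.225 = 791.11111
h_f = f*(L/D)*v^2/(2g) = 0.039 * 791.11111 * 0.5476 / 19.62 = 0.861126 m

0.861126 m


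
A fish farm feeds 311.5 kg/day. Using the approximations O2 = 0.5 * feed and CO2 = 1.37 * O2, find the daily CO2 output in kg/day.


O2 = 311.5 * 0.5 = 155.75
CO2 = 155.75 * 1.37 = 213.3775

213.3775 kg/day


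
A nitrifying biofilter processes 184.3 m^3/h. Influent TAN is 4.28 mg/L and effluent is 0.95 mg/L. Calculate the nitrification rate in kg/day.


Concentration drop: TAN_in - TAN_out = 4.28 - 0.95 = 3.33 mg/L
Hourly TAN removed = Q * dTAN = 184.3 m^3/h * 3.33 mg/L = 613.719 g/h  (m^3/h * mg/L = g/h)
Daily TAN removed = 613.719 * 24 = 14729.256 g/day
Convert to kg/day: 14729.256 / 1000 = 14.729256 kg/day

14.729256 kg/day


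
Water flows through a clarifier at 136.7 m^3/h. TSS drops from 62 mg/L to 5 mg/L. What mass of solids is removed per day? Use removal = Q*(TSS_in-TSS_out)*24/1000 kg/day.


Concentration drop: TSS_in - TSS_out = 62 - 5 = 57 mg/L
Hourly solids removed = Q * dTSS = 136.7 m^3/h * 57 mg/L = 7791.9 g/h  (m^3/h * mg/L = g/h)
Daily solids removed = 7791.9 * 24 = 187005.6 g/day
Convert g to kg: 187005.6 / 1000 = 187.0056 kg/day

187.0056 kg/day


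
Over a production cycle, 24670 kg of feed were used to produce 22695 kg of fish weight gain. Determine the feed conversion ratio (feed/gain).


FCR = feed consumed / weight gained
FCR = 24670 kg / 22695 kg = 1.08702

1.08702


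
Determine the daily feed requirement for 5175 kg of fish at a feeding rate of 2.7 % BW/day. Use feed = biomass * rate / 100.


Feeding rate fraction = 2.7% / 100 = 0.027
Daily feed = 5175 kg * 0.027 = 139.725 kg/day

139.725 kg/day


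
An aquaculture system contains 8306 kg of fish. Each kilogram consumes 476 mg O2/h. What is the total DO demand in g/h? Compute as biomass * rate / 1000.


Total O2 consumption (mg/h) = 8306 kg * 476 mg/(kg*h) = 3953656 mg/h
Convert to g/h: 3953656 / 1000 = 3953.656 g/h

3953.656 g/h


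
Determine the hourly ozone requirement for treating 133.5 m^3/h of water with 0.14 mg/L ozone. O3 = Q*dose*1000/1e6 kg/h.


O3 demand (mg/h) = Q * dose * 1000 = 133.5 * 0.14 * 1000 = 18690 mg/h
Convert mg to kg: 18690 / 1e6 = 0.01869 kg/h

0.01869 kg/h


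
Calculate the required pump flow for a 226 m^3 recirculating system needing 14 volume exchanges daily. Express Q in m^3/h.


Daily recirculation volume = 226 m^3 * 14 = 3164 m^3/day
Flow rate Q = daily volume / 24 h = 3164 / 24 = 131.833 m^3/h

131.833 m^3/h


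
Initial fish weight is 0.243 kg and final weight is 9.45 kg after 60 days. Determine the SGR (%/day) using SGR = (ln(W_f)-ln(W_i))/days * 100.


ln(W_f) = ln(9.45) = 2.2460147
ln(W_i) = ln(0.243) = -1.4146938
ln(W_f) - ln(W_i) = 2.2460147 - -1.4146938 = 3.6607085
SGR = 3.6607085 / 60 * 100 = 6.10118 %/day

6.10118 %/day


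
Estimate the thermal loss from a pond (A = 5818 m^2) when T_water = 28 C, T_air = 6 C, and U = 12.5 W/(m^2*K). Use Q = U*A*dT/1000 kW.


Temperature difference dT = 28 - 6 = 22 K
Heat loss (W) = U * A * dT = 12.5 * 5818 * 22 = 1599950 W
Convert to kW: 1599950 / 1000 = 1599.95 kW

1599.95 kW


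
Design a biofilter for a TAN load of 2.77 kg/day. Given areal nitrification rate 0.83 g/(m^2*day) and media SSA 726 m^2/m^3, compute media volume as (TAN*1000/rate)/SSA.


A = 2.77*1000 / 0.83 = 3337.3494 m^2
V = 3337.3494 / 726 = 4.5969

4.5969 m^3


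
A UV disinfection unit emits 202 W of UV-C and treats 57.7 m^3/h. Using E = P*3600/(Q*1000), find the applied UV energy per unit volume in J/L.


Energy delivered per hour = 202 W * 3600 s = 727200 J/h
Volume treated per hour = 57.7 m^3/h * 1000 = 57700 L/h
dose = 727200 / 57700 = 12.6031 J/L

12.6031 J/L


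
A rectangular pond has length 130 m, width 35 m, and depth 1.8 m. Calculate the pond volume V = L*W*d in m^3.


Base area = L * W = 130 * 35 = 4550 m^2
Volume = area * depth = 4550 * 1.8 = 8190 m^3

8190 m^3


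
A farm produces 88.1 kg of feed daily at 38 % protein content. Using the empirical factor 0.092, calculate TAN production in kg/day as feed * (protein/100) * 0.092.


Protein in feed = 88.1 * 38/100 = 33.478 kg/day
TAN = protein * 0.092 = 33.478 * 0.092 = 3.079976 kg/day

3.079976 kg/day


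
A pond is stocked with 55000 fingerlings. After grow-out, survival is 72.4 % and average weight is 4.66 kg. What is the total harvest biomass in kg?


Survivors = 55000 * 72.4/100 = 39820 fish
Harvest biomass = survivors * W_f = 39820 * 4.66 = 185561.2 kg

185561.2 kg


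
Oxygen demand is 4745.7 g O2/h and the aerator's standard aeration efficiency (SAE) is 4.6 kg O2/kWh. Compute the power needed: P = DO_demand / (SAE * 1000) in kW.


SAE in g O2/kWh = 4.6 * 1000 = 4600 g/kWh
P = DO_demand / SAE_g = 4745.7 / 4600 = 1.03167 kW

1.03167 kW


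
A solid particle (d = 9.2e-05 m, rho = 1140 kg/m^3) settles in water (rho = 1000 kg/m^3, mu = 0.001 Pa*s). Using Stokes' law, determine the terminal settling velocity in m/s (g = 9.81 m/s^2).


Density difference: rho_p - rho_f = 1140 - 1000 = 140 kg/m^3
d^2 = (9.2e-05)^2 = 8.464e-09 m^2
Numerator = (rho_p - rho_f) * g * d^2 = 140 * 9.81 * 8.464e-09 = 1.1624458e-05
Denominator = 18 * mu = 18 * 0.001 = 0.018
v_s = 1.1624458e-05 / 0.018 = 6.45803e-04 m/s
Check: Re = rho_f * v_s * d / mu = 1000 * 6.45803e-04 * 9.2e-05 / 0.001 = 0.0594 < 1, so Stokes' law applies.

6.45803e-04 m/s


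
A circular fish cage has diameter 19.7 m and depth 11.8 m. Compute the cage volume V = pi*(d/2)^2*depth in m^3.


r = d/2 = 19.7/2 = 9.85 m
Base area = pi*r^2 = pi*9.85^2 = 304.80517 m^2
Volume = 304.80517 * 11.8 = 3596.7 m^3

3596.7 m^3


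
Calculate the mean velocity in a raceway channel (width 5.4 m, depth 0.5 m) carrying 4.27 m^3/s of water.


Cross-sectional area = W * d = 5.4 * 0.5 = 2.7 m^2
Velocity = Q / A = 4.27 / 2.7 = 1.58148 m/s

1.58148 m/s


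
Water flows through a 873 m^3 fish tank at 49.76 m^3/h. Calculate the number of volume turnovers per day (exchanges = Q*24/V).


Daily flow volume = 49.76 m^3/h * 24 h = 1194.24 m^3/day
Exchanges = daily flow / tank volume = 1194.24 / 873 = 1.36797 exchanges/day

1.36797 exchanges/day


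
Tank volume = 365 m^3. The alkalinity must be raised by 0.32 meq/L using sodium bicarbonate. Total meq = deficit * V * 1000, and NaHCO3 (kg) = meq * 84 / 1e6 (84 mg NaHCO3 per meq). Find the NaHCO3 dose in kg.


Tank volume in L = 365 m^3 * 1000 = 365000 L
Total meq required = 0.32 meq/L * 365000 L = 116800 meq
NaHCO3 mass = 116800 meq * 84 mg/meq / 1e6 = 9.8112 kg

9.8112 kg


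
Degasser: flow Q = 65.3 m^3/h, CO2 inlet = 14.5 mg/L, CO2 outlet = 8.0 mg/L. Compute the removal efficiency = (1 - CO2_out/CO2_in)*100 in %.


CO2_out / CO2_in = 8.0 / 14.5 = 0.55172414
Fraction remaining = 0.55172414
efficiency = (1 - 0.55172414) * 100 = 44.8276 %

44.8276 %


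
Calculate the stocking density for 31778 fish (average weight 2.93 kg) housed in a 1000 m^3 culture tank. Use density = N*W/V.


Total biomass = 31778 fish * 2.93 kg = 93109.54 kg
Density = total biomass / volume = 93109.54 / 1000 = 93.1095 kg/m^3

93.1095 kg/m^3


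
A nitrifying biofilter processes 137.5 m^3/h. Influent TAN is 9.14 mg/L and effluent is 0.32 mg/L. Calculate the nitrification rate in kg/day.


Concentration drop: TAN_in - TAN_out = 9.14 - 0.32 = 8.82 mg/L
Hourly TAN removed = Q * dTAN = 137.5 m^3/h * 8.82 mg/L = 1212.75 g/h  (m^3/h * mg/L = g/h)
Daily TAN removed = 1212.75 * 24 = 29106 g/day
Convert to kg/day: 29106 / 1000 = 29.106 kg/day

29.106 kg/day
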